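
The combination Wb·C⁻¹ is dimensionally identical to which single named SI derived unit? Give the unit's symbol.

Wb = V·s (flux: a volt is a weber per second),
    = kg·m²·s⁻²·A⁻¹.
C = A·s = s·A (charge = current × time).
So C⁻¹ = s⁻¹·A⁻¹.
Combining: Wb·C⁻¹ = (kg·m²·s⁻²·A⁻¹) · (s⁻¹·A⁻¹) = kg·m²·s⁻³·A⁻².
kg·m²·s⁻³·A⁻² is the base-SI form of the ohm.

Ω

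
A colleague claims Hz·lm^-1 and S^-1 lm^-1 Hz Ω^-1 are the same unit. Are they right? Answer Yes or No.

Left side:
  Hz = s⁻¹.
  lm = cd.
  So lm⁻¹ = cd⁻¹.
  Combining: Hz·lm⁻¹ = s⁻¹ · cd⁻¹ = s⁻¹·cd⁻¹.
Right side:
  S = kg⁻¹·m⁻²·s³·A².
  So S⁻¹ = kg·m²·s⁻³·A⁻².
  lm = cd.
  So lm⁻¹ = cd⁻¹.
  Hz = s⁻¹.
  Ω = kg·m²·s⁻³·A⁻².
  So Ω⁻¹ = kg⁻¹·m⁻²·s³·A².
  Combining: S⁻¹·lm⁻¹·Hz·Ω⁻¹ = (kg·m²·s⁻³·A⁻²) · cd⁻¹ · s⁻¹ · (kg⁻¹·m⁻²·s³·A²) = s⁻¹·cd⁻¹.
Both reduce to s⁻¹·cd⁻¹.

Yes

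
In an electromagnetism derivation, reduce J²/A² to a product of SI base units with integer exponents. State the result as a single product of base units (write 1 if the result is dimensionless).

kg²·m⁴·s⁻⁴·A⁻²

J = kg·m²·s⁻².
So J² = kg²·m⁴·s⁻⁴.
Combining: A⁻²·J² = A⁻² · (kg²·m⁴·s⁻⁴) = kg²·m⁴·s⁻⁴·A⁻².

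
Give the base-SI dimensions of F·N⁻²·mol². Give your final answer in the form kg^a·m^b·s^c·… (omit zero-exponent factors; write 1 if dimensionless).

F = kg⁻¹·m⁻²·s⁴·A².
N = kg·m·s⁻².
So N⁻² = kg⁻²·m⁻²·s⁴.
Combining: F·N⁻²·mol² = (kg⁻¹·m⁻²·s⁴·A²) · (kg⁻²·m⁻²·s⁴) · mol² = kg⁻³·m⁻⁴·s⁸·A²·mol².

kg⁻³·m⁻⁴·s⁸·A²·mol²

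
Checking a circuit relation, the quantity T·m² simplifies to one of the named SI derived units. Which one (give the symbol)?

Wb

T = Wb/m² (flux density = flux per area),
    = kg·s⁻²·A⁻¹.
Combining: T·m² = (kg·s⁻²·A⁻¹) · m² = kg·m²·s⁻²·A⁻¹.
kg·m²·s⁻²·A⁻¹ is the base-SI form of the weber.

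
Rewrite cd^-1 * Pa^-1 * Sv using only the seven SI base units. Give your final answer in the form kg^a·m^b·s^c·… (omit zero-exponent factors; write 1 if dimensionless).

kg⁻¹·m³·cd⁻¹

Pa = kg·m⁻¹·s⁻².
So Pa⁻¹ = kg⁻¹·m·s².
Sv = m²·s⁻².
Combining: cd⁻¹·Pa⁻¹·Sv = cd⁻¹ · (kg⁻¹·m·s²) · (m²·s⁻²) = kg⁻¹·m³·cd⁻¹.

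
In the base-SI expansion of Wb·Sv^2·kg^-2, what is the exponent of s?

-6

Wb = V·s (flux: a volt is a weber per second),
    = kg·m²·s⁻²·A⁻¹.
Sv = J/kg (equivalent dose = energy per mass),
    = m²·s⁻².
So Sv² = m⁴·s⁻⁴.
Combining: Wb·Sv²·kg⁻² = (kg·m²·s⁻²·A⁻¹) · (m⁴·s⁻⁴) · kg⁻² = kg⁻¹·m⁶·s⁻⁶·A⁻¹.
The exponent of s is -6.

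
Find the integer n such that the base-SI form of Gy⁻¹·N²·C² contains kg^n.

Gy = J/kg (absorbed dose = energy per mass),
    = m²·s⁻².
So Gy⁻¹ = m⁻²·s².
N = kg·m/s² = kg·m·s⁻² (force = mass × acceleration).
So N² = kg²·m²·s⁻⁴.
C = A·s = s·A (charge = current × time).
So C² = s²·A².
Combining: Gy⁻¹·N²·C² = (m⁻²·s²) · (kg²·m²·s⁻⁴) · (s²·A²) = kg²·A².
The exponent of kg is 2.

2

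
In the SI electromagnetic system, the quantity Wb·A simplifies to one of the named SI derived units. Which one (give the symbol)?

J

Wb = V·s (flux: a volt is a weber per second),
    = kg·m²·s⁻²·A⁻¹.
Combining: Wb·A = (kg·m²·s⁻²·A⁻¹) · A = kg·m²·s⁻².
kg·m²·s⁻² is the base-SI form of the joule.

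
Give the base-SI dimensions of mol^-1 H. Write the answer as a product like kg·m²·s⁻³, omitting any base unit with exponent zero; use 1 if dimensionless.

H = kg·m²·s⁻²·A⁻².
Combining: mol⁻¹·H = mol⁻¹ · (kg·m²·s⁻²·A⁻²) = kg·m²·s⁻²·A⁻²·mol⁻¹.

kg·m²·s⁻²·A⁻²·mol⁻¹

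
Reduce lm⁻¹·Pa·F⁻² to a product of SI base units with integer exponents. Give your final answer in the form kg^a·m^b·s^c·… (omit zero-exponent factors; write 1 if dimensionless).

kg³·m³·s⁻¹⁰·A⁻⁴·cd⁻¹

lm = cd·sr = cd (luminous flux; sr is dimensionless).
So lm⁻¹ = cd⁻¹.
Pa = N/m² (pressure = force per area),
    = kg·m⁻¹·s⁻².
F = C/V (capacitance = charge per voltage),
    = A·s/(kg·m²·s⁻³·A⁻¹) (substituting C and V),
    = kg⁻¹·m⁻²·s⁴·A².
So F⁻² = kg²·m⁴·s⁻⁸·A⁻⁴.
Combining: lm⁻¹·Pa·F⁻² = cd⁻¹ · (kg·m⁻¹·s⁻²) · (kg²·m⁴·s⁻⁸·A⁻⁴) = kg³·m³·s⁻¹⁰·A⁻⁴·cd⁻¹.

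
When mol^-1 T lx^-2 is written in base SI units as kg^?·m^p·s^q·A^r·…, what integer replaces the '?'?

T = kg·s⁻²·A⁻¹.
lx = m⁻²·cd.
So lx⁻² = m⁴·cd⁻².
Combining: mol⁻¹·T·lx⁻² = mol⁻¹ · (kg·s⁻²·A⁻¹) · (m⁴·cd⁻²) = kg·m⁴·s⁻²·A⁻¹·mol⁻¹·cd⁻².
The exponent of kg is 1.

1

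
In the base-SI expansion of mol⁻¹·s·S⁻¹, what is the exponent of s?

-2

S = 1/Ω (conductance is reciprocal resistance),
    = kg⁻¹·m⁻²·s³·A².
So S⁻¹ = kg·m²·s⁻³·A⁻².
Combining: mol⁻¹·s·S⁻¹ = mol⁻¹ · s · (kg·m²·s⁻³·A⁻²) = kg·m²·s⁻²·A⁻²·mol⁻¹.
The exponent of s is -2.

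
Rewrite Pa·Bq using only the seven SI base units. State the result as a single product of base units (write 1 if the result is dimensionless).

kg·m⁻¹·s⁻³

Pa = kg·m⁻¹·s⁻².
Bq = s⁻¹.
Combining: Pa·Bq = (kg·m⁻¹·s⁻²) · s⁻¹ = kg·m⁻¹·s⁻³.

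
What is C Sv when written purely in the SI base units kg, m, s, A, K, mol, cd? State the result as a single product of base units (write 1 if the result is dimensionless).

m²·s⁻¹·A

C = A·s = s·A (charge = current × time).
Sv = J/kg (equivalent dose = energy per mass),
    = m²·s⁻².
Combining: C·Sv = (s·A) · (m²·s⁻²) = m²·s⁻¹·A.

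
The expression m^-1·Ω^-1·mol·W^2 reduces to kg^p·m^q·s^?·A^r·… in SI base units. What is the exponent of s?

-3

Ω = V/A (resistance = voltage per current),
    = kg·m²·s⁻³·A⁻².
So Ω⁻¹ = kg⁻¹·m⁻²·s³·A².
W = J/s (power = energy per time),
    = kg·m²·s⁻³.
So W² = kg²·m⁴·s⁻⁶.
Combining: m⁻¹·Ω⁻¹·mol·W² = m⁻¹ · (kg⁻¹·m⁻²·s³·A²) · mol · (kg²·m⁴·s⁻⁶) = kg·m·s⁻³·A²·mol.
The exponent of s is -3.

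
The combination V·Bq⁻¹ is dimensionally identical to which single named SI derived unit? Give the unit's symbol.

V = W/A (potential = power per current),
    = kg·m²·s⁻³·A⁻¹.
Bq = 1/s = s⁻¹ (activity is decays per second).
So Bq⁻¹ = s.
Combining: V·Bq⁻¹ = (kg·m²·s⁻³·A⁻¹) · s = kg·m²·s⁻²·A⁻¹.
kg·m²·s⁻²·A⁻¹ is the base-SI form of the weber.

Wb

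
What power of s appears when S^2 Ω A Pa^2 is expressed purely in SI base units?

S = kg⁻¹·m⁻²·s³·A².
So S² = kg⁻²·m⁻⁴·s⁶·A⁴.
Ω = kg·m²·s⁻³·A⁻².
Pa = kg·m⁻¹·s⁻².
So Pa² = kg²·m⁻²·s⁻⁴.
Combining: S²·Ω·A·Pa² = (kg⁻²·m⁻⁴·s⁶·A⁴) · (kg·m²·s⁻³·A⁻²) · A · (kg²·m⁻²·s⁻⁴) = kg·m⁻⁴·s⁻¹·A³.
The exponent of s is -1.

-1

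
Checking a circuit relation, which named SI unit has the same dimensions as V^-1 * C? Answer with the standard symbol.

F

V = W/A (potential = power per current),
    = kg·m²·s⁻³·A⁻¹.
So V⁻¹ = kg⁻¹·m⁻²·s³·A.
C = A·s = s·A (charge = current × time).
Combining: V⁻¹·C = (kg⁻¹·m⁻²·s³·A) · (s·A) = kg⁻¹·m⁻²·s⁴·A².
kg⁻¹·m⁻²·s⁴·A² is the base-SI form of the farad.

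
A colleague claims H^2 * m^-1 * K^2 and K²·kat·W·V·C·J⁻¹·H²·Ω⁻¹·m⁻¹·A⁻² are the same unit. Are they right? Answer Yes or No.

No

Left side:
  H = kg·m²·s⁻²·A⁻².
  So H² = kg²·m⁴·s⁻⁴·A⁻⁴.
  Combining: H²·m⁻¹·K² = (kg²·m⁴·s⁻⁴·A⁻⁴) · m⁻¹ · K² = kg²·m³·s⁻⁴·A⁻⁴·K².
Right side:
  kat = mol/s = s⁻¹·mol (catalytic activity).
  W = J/s (power = energy per time),
      = kg·m²·s⁻³.
  V = W/A (potential = power per current),
      = kg·m²·s⁻³·A⁻¹.
  C = A·s = s·A (charge = current × time).
  J = N·m (work = force × distance),
      = kg·m²·s⁻².
  So J⁻¹ = kg⁻¹·m⁻²·s².
  H = Wb/A (inductance = flux per current),
      = kg·m²·s⁻²·A⁻².
  So H² = kg²·m⁴·s⁻⁴·A⁻⁴.
  Ω = V/A (resistance = voltage per current),
      = kg·m²·s⁻³·A⁻².
  So Ω⁻¹ = kg⁻¹·m⁻²·s³·A².
  Combining: K²·kat·W·V·C·J⁻¹·H²·Ω⁻¹·m⁻¹·A⁻² = K² · (s⁻¹·mol) · (kg·m²·s⁻³) · (kg·m²·s⁻³·A⁻¹) · (s·A) · (kg⁻¹·m⁻²·s²) · (kg²·m⁴·s⁻⁴·A⁻⁴) · (kg⁻¹·m⁻²·s³·A²) · m⁻¹ · A⁻² = kg²·m³·s⁻⁵·A⁻⁴·K²·mol.
Left is kg²·m³·s⁻⁴·A⁻⁴·K²; right is kg²·m³·s⁻⁵·A⁻⁴·K²·mol — different.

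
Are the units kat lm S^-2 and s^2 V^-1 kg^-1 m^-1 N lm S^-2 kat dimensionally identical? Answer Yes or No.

No

Left side:
  kat = mol/s = s⁻¹·mol (catalytic activity).
  lm = cd·sr = cd (luminous flux; sr is dimensionless).
  S = 1/Ω (conductance is reciprocal resistance),
      = kg⁻¹·m⁻²·s³·A².
  So S⁻² = kg²·m⁴·s⁻⁶·A⁻⁴.
  Combining: kat·lm·S⁻² = (s⁻¹·mol) · cd · (kg²·m⁴·s⁻⁶·A⁻⁴) = kg²·m⁴·s⁻⁷·A⁻⁴·mol·cd.
Right side:
  V = kg·m²·s⁻³·A⁻¹.
  So V⁻¹ = kg⁻¹·m⁻²·s³·A.
  N = kg·m·s⁻².
  lm = cd.
  S = kg⁻¹·m⁻²·s³·A².
  So S⁻² = kg²·m⁴·s⁻⁶·A⁻⁴.
  kat = s⁻¹·mol.
  Combining: s²·V⁻¹·kg⁻¹·m⁻¹·N·lm·S⁻²·kat = s² · (kg⁻¹·m⁻²·s³·A) · kg⁻¹ · m⁻¹ · (kg·m·s⁻²) · cd · (kg²·m⁴·s⁻⁶·A⁻⁴) · (s⁻¹·mol) = kg·m²·s⁻⁴·A⁻³·mol·cd.
Left is kg²·m⁴·s⁻⁷·A⁻⁴·mol·cd; right is kg·m²·s⁻⁴·A⁻³·mol·cd — different.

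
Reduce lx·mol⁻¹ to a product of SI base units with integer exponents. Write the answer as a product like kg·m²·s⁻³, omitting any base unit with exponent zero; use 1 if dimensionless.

lx = m⁻²·cd.
Combining: lx·mol⁻¹ = (m⁻²·cd) · mol⁻¹ = m⁻²·mol⁻¹·cd.

m⁻²·mol⁻¹·cd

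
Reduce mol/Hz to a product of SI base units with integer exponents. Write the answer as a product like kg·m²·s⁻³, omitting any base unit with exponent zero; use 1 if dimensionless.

Hz = 1/s = s⁻¹ (frequency is cycles per second).
So Hz⁻¹ = s.
Combining: Hz⁻¹·mol = s · mol = s·mol.

s·mol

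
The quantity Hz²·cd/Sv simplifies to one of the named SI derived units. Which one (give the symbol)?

lx

Hz = s⁻¹.
So Hz² = s⁻².
Sv = m²·s⁻².
So Sv⁻¹ = m⁻²·s².
Combining: Hz²·cd·Sv⁻¹ = s⁻² · cd · (m⁻²·s²) = m⁻²·cd.
m⁻²·cd is the base-SI form of the lux.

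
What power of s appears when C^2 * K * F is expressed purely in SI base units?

C = s·A.
So C² = s²·A².
F = kg⁻¹·m⁻²·s⁴·A².
Combining: C²·K·F = (s²·A²) · K · (kg⁻¹·m⁻²·s⁴·A²) = kg⁻¹·m⁻²·s⁶·A⁴·K.
The exponent of s is 6.

6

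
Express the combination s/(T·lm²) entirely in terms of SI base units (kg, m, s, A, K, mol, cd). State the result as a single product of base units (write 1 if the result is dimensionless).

T = kg·s⁻²·A⁻¹.
So T⁻¹ = kg⁻¹·s²·A.
lm = cd.
So lm⁻² = cd⁻².
Combining: s·T⁻¹·lm⁻² = s · (kg⁻¹·s²·A) · cd⁻² = kg⁻¹·s³·A·cd⁻².

kg⁻¹·s³·A·cd⁻²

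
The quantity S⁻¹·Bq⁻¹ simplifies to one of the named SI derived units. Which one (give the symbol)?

H

S = kg⁻¹·m⁻²·s³·A².
So S⁻¹ = kg·m²·s⁻³·A⁻².
Bq = s⁻¹.
So Bq⁻¹ = s.
Combining: S⁻¹·Bq⁻¹ = (kg·m²·s⁻³·A⁻²) · s = kg·m²·s⁻²·A⁻².
kg·m²·s⁻²·A⁻² is the base-SI form of the henry.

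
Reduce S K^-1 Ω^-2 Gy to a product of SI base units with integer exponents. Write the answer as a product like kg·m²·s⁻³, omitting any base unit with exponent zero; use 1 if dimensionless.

kg⁻³·m⁻⁴·s⁷·A⁶·K⁻¹

S = 1/Ω (conductance is reciprocal resistance),
    = kg⁻¹·m⁻²·s³·A².
Ω = V/A (resistance = voltage per current),
    = kg·m²·s⁻³·A⁻².
So Ω⁻² = kg⁻²·m⁻⁴·s⁶·A⁴.
Gy = J/kg (absorbed dose = energy per mass),
    = m²·s⁻².
Combining: S·K⁻¹·Ω⁻²·Gy = (kg⁻¹·m⁻²·s³·A²) · K⁻¹ · (kg⁻²·m⁻⁴·s⁶·A⁴) · (m²·s⁻²) = kg⁻³·m⁻⁴·s⁷·A⁶·K⁻¹.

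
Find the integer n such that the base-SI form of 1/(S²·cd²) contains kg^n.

2

S = kg⁻¹·m⁻²·s³·A².
So S⁻² = kg²·m⁴·s⁻⁶·A⁻⁴.
Combining: S⁻²·cd⁻² = (kg²·m⁴·s⁻⁶·A⁻⁴) · cd⁻² = kg²·m⁴·s⁻⁶·A⁻⁴·cd⁻².
The exponent of kg is 2.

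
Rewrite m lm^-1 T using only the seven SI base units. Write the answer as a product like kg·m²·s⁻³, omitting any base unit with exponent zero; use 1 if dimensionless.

kg·m·s⁻²·A⁻¹·cd⁻¹

lm = cd.
So lm⁻¹ = cd⁻¹.
T = kg·s⁻²·A⁻¹.
Combining: m·lm⁻¹·T = m · cd⁻¹ · (kg·s⁻²·A⁻¹) = kg·m·s⁻²·A⁻¹·cd⁻¹.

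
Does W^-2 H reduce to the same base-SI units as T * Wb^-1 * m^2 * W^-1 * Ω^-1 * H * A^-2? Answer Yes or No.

Left side:
  W = kg·m²·s⁻³.
  So W⁻² = kg⁻²·m⁻⁴·s⁶.
  H = kg·m²·s⁻²·A⁻².
  Combining: W⁻²·H = (kg⁻²·m⁻⁴·s⁶) · (kg·m²·s⁻²·A⁻²) = kg⁻¹·m⁻²·s⁴·A⁻².
Right side:
  T = Wb/m² (flux density = flux per area),
      = kg·s⁻²·A⁻¹.
  Wb = V·s (flux: a volt is a weber per second),
      = kg·m²·s⁻²·A⁻¹.
  So Wb⁻¹ = kg⁻¹·m⁻²·s²·A.
  W = J/s (power = energy per time),
      = kg·m²·s⁻³.
  So W⁻¹ = kg⁻¹·m⁻²·s³.
  Ω = V/A (resistance = voltage per current),
      = kg·m²·s⁻³·A⁻².
  So Ω⁻¹ = kg⁻¹·m⁻²·s³·A².
  H = Wb/A (inductance = flux per current),
      = kg·m²·s⁻²·A⁻².
  Combining: T·Wb⁻¹·m²·W⁻¹·Ω⁻¹·H·A⁻² = (kg·s⁻²·A⁻¹) · (kg⁻¹·m⁻²·s²·A) · m² · (kg⁻¹·m⁻²·s³) · (kg⁻¹·m⁻²·s³·A²) · (kg·m²·s⁻²·A⁻²) · A⁻² = kg⁻¹·m⁻²·s⁴·A⁻².
Both reduce to kg⁻¹·m⁻²·s⁴·A⁻².

Yes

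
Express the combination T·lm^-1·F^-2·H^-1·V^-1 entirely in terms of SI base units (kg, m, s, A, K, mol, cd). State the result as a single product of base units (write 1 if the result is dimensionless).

kg·s⁻⁵·A⁻²·cd⁻¹

T = kg·s⁻²·A⁻¹.
lm = cd.
So lm⁻¹ = cd⁻¹.
F = kg⁻¹·m⁻²·s⁴·A².
So F⁻² = kg²·m⁴·s⁻⁸·A⁻⁴.
H = kg·m²·s⁻²·A⁻².
So H⁻¹ = kg⁻¹·m⁻²·s²·A².
V = kg·m²·s⁻³·A⁻¹.
So V⁻¹ = kg⁻¹·m⁻²·s³·A.
Combining: T·lm⁻¹·F⁻²·H⁻¹·V⁻¹ = (kg·s⁻²·A⁻¹) · cd⁻¹ · (kg²·m⁴·s⁻⁸·A⁻⁴) · (kg⁻¹·m⁻²·s²·A²) · (kg⁻¹·m⁻²·s³·A) = kg·s⁻⁵·A⁻²·cd⁻¹.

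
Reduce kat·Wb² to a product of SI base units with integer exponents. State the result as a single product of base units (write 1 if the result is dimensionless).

kat = s⁻¹·mol.
Wb = kg·m²·s⁻²·A⁻¹.
So Wb² = kg²·m⁴·s⁻⁴·A⁻².
Combining: kat·Wb² = (s⁻¹·mol) · (kg²·m⁴·s⁻⁴·A⁻²) = kg²·m⁴·s⁻⁵·A⁻²·mol.

kg²·m⁴·s⁻⁵·A⁻²·mol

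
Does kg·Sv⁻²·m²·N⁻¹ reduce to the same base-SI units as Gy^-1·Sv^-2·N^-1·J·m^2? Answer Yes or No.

Yes

Left side:
  Sv = J/kg (equivalent dose = energy per mass),
      = m²·s⁻².
  So Sv⁻² = m⁻⁴·s⁴.
  N = kg·m/s² = kg·m·s⁻² (force = mass × acceleration).
  So N⁻¹ = kg⁻¹·m⁻¹·s².
  Combining: kg·Sv⁻²·m²·N⁻¹ = kg · (m⁻⁴·s⁴) · m² · (kg⁻¹·m⁻¹·s²) = m⁻³·s⁶.
Right side:
  Gy = J/kg (absorbed dose = energy per mass),
      = m²·s⁻².
  So Gy⁻¹ = m⁻²·s².
  Sv = J/kg (equivalent dose = energy per mass),
      = m²·s⁻².
  So Sv⁻² = m⁻⁴·s⁴.
  N = kg·m/s² = kg·m·s⁻² (force = mass × acceleration).
  So N⁻¹ = kg⁻¹·m⁻¹·s².
  J = N·m (work = force × distance),
      = kg·m²·s⁻².
  Combining: Gy⁻¹·Sv⁻²·N⁻¹·J·m² = (m⁻²·s²) · (m⁻⁴·s⁴) · (kg⁻¹·m⁻¹·s²) · (kg·m²·s⁻²) · m² = m⁻³·s⁶.
Both reduce to m⁻³·s⁶.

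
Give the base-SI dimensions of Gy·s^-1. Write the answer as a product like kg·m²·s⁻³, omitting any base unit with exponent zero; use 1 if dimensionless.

m²·s⁻³

Gy = m²·s⁻².
Combining: Gy·s⁻¹ = (m²·s⁻²) · s⁻¹ = m²·s⁻³.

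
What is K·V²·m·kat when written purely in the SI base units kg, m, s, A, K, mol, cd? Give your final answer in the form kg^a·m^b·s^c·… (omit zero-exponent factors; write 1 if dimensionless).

kg²·m⁵·s⁻⁷·A⁻²·K·mol

V = kg·m²·s⁻³·A⁻¹.
So V² = kg²·m⁴·s⁻⁶·A⁻².
kat = s⁻¹·mol.
Combining: K·V²·m·kat = K · (kg²·m⁴·s⁻⁶·A⁻²) · m · (s⁻¹·mol) = kg²·m⁵·s⁻⁷·A⁻²·K·mol.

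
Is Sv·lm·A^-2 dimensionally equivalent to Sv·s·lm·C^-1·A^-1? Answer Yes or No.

Yes

Left side:
  Sv = m²·s⁻².
  lm = cd.
  Combining: Sv·lm·A⁻² = (m²·s⁻²) · cd · A⁻² = m²·s⁻²·A⁻²·cd.
Right side:
  Sv = J/kg (equivalent dose = energy per mass),
      = m²·s⁻².
  lm = cd·sr = cd (luminous flux; sr is dimensionless).
  C = A·s = s·A (charge = current × time).
  So C⁻¹ = s⁻¹·A⁻¹.
  Combining: Sv·s·lm·C⁻¹·A⁻¹ = (m²·s⁻²) · s · cd · (s⁻¹·A⁻¹) · A⁻¹ = m²·s⁻²·A⁻²·cd.
Both reduce to m²·s⁻²·A⁻²·cd.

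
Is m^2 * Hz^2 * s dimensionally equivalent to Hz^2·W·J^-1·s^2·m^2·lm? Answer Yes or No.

Left side:
  Hz = s⁻¹.
  So Hz² = s⁻².
  Combining: m²·Hz²·s = m² · s⁻² · s = m²·s⁻¹.
Right side:
  Hz = 1/s = s⁻¹ (frequency is cycles per second).
  So Hz² = s⁻².
  W = J/s (power = energy per time),
      = kg·m²·s⁻³.
  J = N·m (work = force × distance),
      = kg·m²·s⁻².
  So J⁻¹ = kg⁻¹·m⁻²·s².
  lm = cd·sr = cd (luminous flux; sr is dimensionless).
  Combining: Hz²·W·J⁻¹·s²·m²·lm = s⁻² · (kg·m²·s⁻³) · (kg⁻¹·m⁻²·s²) · s² · m² · cd = m²·s⁻¹·cd.
Left is m²·s⁻¹; right is m²·s⁻¹·cd — different.

No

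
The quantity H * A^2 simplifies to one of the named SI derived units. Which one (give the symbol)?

H = Wb/A (inductance = flux per current),
    = kg·m²·s⁻²·A⁻².
Combining: H·A² = (kg·m²·s⁻²·A⁻²) · A² = kg·m²·s⁻².
kg·m²·s⁻² is the base-SI form of the joule.

J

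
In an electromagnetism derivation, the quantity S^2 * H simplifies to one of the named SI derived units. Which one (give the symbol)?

S = 1/Ω (conductance is reciprocal resistance),
    = kg⁻¹·m⁻²·s³·A².
So S² = kg⁻²·m⁻⁴·s⁶·A⁴.
H = Wb/A (inductance = flux per current),
    = kg·m²·s⁻²·A⁻².
Combining: S²·H = (kg⁻²·m⁻⁴·s⁶·A⁴) · (kg·m²·s⁻²·A⁻²) = kg⁻¹·m⁻²·s⁴·A².
kg⁻¹·m⁻²·s⁴·A² is the base-SI form of the farad.

F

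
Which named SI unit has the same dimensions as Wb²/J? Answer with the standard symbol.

Wb = kg·m²·s⁻²·A⁻¹.
So Wb² = kg²·m⁴·s⁻⁴·A⁻².
J = kg·m²·s⁻².
So J⁻¹ = kg⁻¹·m⁻²·s².
Combining: Wb²·J⁻¹ = (kg²·m⁴·s⁻⁴·A⁻²) · (kg⁻¹·m⁻²·s²) = kg·m²·s⁻²·A⁻².
kg·m²·s⁻²·A⁻² is the base-SI form of the henry.

H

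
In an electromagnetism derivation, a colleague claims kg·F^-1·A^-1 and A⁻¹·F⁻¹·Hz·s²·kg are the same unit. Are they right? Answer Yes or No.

No

Left side:
  F = C/V (capacitance = charge per voltage),
      = A·s/(kg·m²·s⁻³·A⁻¹) (substituting C and V),
      = kg⁻¹·m⁻²·s⁴·A².
  So F⁻¹ = kg·m²·s⁻⁴·A⁻².
  Combining: kg·F⁻¹·A⁻¹ = kg · (kg·m²·s⁻⁴·A⁻²) · A⁻¹ = kg²·m²·s⁻⁴·A⁻³.
Right side:
  F = C/V (capacitance = charge per voltage),
      = A·s/(kg·m²·s⁻³·A⁻¹) (substituting C and V),
      = kg⁻¹·m⁻²·s⁴·A².
  So F⁻¹ = kg·m²·s⁻⁴·A⁻².
  Hz = 1/s = s⁻¹ (frequency is cycles per second).
  Combining: A⁻¹·F⁻¹·Hz·s²·kg = A⁻¹ · (kg·m²·s⁻⁴·A⁻²) · s⁻¹ · s² · kg = kg²·m²·s⁻³·A⁻³.
Left is kg²·m²·s⁻⁴·A⁻³; right is kg²·m²·s⁻³·A⁻³ — different.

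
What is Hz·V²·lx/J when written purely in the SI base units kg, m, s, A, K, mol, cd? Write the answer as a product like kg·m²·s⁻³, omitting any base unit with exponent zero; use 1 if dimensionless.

kg·s⁻⁵·A⁻²·cd

Hz = s⁻¹.
V = kg·m²·s⁻³·A⁻¹.
So V² = kg²·m⁴·s⁻⁶·A⁻².
J = kg·m²·s⁻².
So J⁻¹ = kg⁻¹·m⁻²·s².
lx = m⁻²·cd.
Combining: Hz·V²·J⁻¹·lx = s⁻¹ · (kg²·m⁴·s⁻⁶·A⁻²) · (kg⁻¹·m⁻²·s²) · (m⁻²·cd) = kg·s⁻⁵·A⁻²·cd.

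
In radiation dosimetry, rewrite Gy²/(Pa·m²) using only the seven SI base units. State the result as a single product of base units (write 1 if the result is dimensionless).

kg⁻¹·m³·s⁻²

Pa = N/m² (pressure = force per area),
    = kg·m⁻¹·s⁻².
So Pa⁻¹ = kg⁻¹·m·s².
Gy = J/kg (absorbed dose = energy per mass),
    = m²·s⁻².
So Gy² = m⁴·s⁻⁴.
Combining: Pa⁻¹·m⁻²·Gy² = (kg⁻¹·m·s²) · m⁻² · (m⁴·s⁻⁴) = kg⁻¹·m³·s⁻².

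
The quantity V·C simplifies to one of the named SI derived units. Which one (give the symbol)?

V = kg·m²·s⁻³·A⁻¹.
C = s·A.
Combining: V·C = (kg·m²·s⁻³·A⁻¹) · (s·A) = kg·m²·s⁻².
kg·m²·s⁻² is the base-SI form of the joule.

J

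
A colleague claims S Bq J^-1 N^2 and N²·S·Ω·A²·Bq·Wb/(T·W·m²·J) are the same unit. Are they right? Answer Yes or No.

Left side:
  S = 1/Ω (conductance is reciprocal resistance),
      = kg⁻¹·m⁻²·s³·A².
  Bq = 1/s = s⁻¹ (activity is decays per second).
  J = N·m (work = force × distance),
      = kg·m²·s⁻².
  So J⁻¹ = kg⁻¹·m⁻²·s².
  N = kg·m/s² = kg·m·s⁻² (force = mass × acceleration).
  So N² = kg²·m²·s⁻⁴.
  Combining: S·Bq·J⁻¹·N² = (kg⁻¹·m⁻²·s³·A²) · s⁻¹ · (kg⁻¹·m⁻²·s²) · (kg²·m²·s⁻⁴) = m⁻²·A².
Right side:
  N = kg·m·s⁻².
  So N² = kg²·m²·s⁻⁴.
  S = kg⁻¹·m⁻²·s³·A².
  Ω = kg·m²·s⁻³·A⁻².
  T = kg·s⁻²·A⁻¹.
  So T⁻¹ = kg⁻¹·s²·A.
  Bq = s⁻¹.
  Wb = kg·m²·s⁻²·A⁻¹.
  W = kg·m²·s⁻³.
  So W⁻¹ = kg⁻¹·m⁻²·s³.
  J = kg·m²·s⁻².
  So J⁻¹ = kg⁻¹·m⁻²·s².
  Combining: N²·S·Ω·T⁻¹·A²·Bq·Wb·W⁻¹·m⁻²·J⁻¹ = (kg²·m²·s⁻⁴) · (kg⁻¹·m⁻²·s³·A²) · (kg·m²·s⁻³·A⁻²) · (kg⁻¹·s²·A) · A² · s⁻¹ · (kg·m²·s⁻²·A⁻¹) · (kg⁻¹·m⁻²·s³) · m⁻² · (kg⁻¹·m⁻²·s²) = m⁻²·A².
Both reduce to m⁻²·A².

Yes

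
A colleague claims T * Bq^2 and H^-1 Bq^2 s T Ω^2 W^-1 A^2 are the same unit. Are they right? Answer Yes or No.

Left side:
  T = kg·s⁻²·A⁻¹.
  Bq = s⁻¹.
  So Bq² = s⁻².
  Combining: T·Bq² = (kg·s⁻²·A⁻¹) · s⁻² = kg·s⁻⁴·A⁻¹.
Right side:
  H = kg·m²·s⁻²·A⁻².
  So H⁻¹ = kg⁻¹·m⁻²·s²·A².
  Bq = s⁻¹.
  So Bq² = s⁻².
  T = kg·s⁻²·A⁻¹.
  Ω = kg·m²·s⁻³·A⁻².
  So Ω² = kg²·m⁴·s⁻⁶·A⁻⁴.
  W = kg·m²·s⁻³.
  So W⁻¹ = kg⁻¹·m⁻²·s³.
  Combining: H⁻¹·Bq²·s·T·Ω²·W⁻¹·A² = (kg⁻¹·m⁻²·s²·A²) · s⁻² · s · (kg·s⁻²·A⁻¹) · (kg²·m⁴·s⁻⁶·A⁻⁴) · (kg⁻¹·m⁻²·s³) · A² = kg·s⁻⁴·A⁻¹.
Both reduce to kg·s⁻⁴·A⁻¹.

Yes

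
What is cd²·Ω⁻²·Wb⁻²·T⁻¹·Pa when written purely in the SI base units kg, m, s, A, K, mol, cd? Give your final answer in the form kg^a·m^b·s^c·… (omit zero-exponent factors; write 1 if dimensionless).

kg⁻⁴·m⁻⁹·s¹⁰·A⁷·cd²

Ω = kg·m²·s⁻³·A⁻².
So Ω⁻² = kg⁻²·m⁻⁴·s⁶·A⁴.
Wb = kg·m²·s⁻²·A⁻¹.
So Wb⁻² = kg⁻²·m⁻⁴·s⁴·A².
T = kg·s⁻²·A⁻¹.
So T⁻¹ = kg⁻¹·s²·A.
Pa = kg·m⁻¹·s⁻².
Combining: cd²·Ω⁻²·Wb⁻²·T⁻¹·Pa = cd² · (kg⁻²·m⁻⁴·s⁶·A⁴) · (kg⁻²·m⁻⁴·s⁴·A²) · (kg⁻¹·s²·A) · (kg·m⁻¹·s⁻²) = kg⁻⁴·m⁻⁹·s¹⁰·A⁷·cd².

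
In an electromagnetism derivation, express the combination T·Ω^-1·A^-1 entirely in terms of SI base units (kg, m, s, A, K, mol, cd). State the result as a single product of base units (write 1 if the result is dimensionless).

T = Wb/m² (flux density = flux per area),
    = kg·s⁻²·A⁻¹.
Ω = V/A (resistance = voltage per current),
    = kg·m²·s⁻³·A⁻².
So Ω⁻¹ = kg⁻¹·m⁻²·s³·A².
Combining: T·Ω⁻¹·A⁻¹ = (kg·s⁻²·A⁻¹) · (kg⁻¹·m⁻²·s³·A²) · A⁻¹ = m⁻²·s.

m⁻²·s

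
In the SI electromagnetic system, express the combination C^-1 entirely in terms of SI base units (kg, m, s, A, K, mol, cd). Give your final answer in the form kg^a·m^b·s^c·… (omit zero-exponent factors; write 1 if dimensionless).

C = A·s = s·A (charge = current × time).
So C⁻¹ = s⁻¹·A⁻¹.

s⁻¹·A⁻¹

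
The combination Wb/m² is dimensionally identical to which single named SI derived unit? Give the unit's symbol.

T

Wb = kg·m²·s⁻²·A⁻¹.
Combining: m⁻²·Wb = m⁻² · (kg·m²·s⁻²·A⁻¹) = kg·s⁻²·A⁻¹.
kg·s⁻²·A⁻¹ is the base-SI form of the tesla.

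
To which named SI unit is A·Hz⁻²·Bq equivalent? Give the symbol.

C

Hz = 1/s = s⁻¹ (frequency is cycles per second).
So Hz⁻² = s².
Bq = 1/s = s⁻¹ (activity is decays per second).
Combining: A·Hz⁻²·Bq = A · s² · s⁻¹ = s·A.
s·A is the base-SI form of the coulomb.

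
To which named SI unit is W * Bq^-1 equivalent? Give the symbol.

W = J/s (power = energy per time),
    = kg·m²·s⁻³.
Bq = 1/s = s⁻¹ (activity is decays per second).
So Bq⁻¹ = s.
Combining: W·Bq⁻¹ = (kg·m²·s⁻³) · s = kg·m²·s⁻².
kg·m²·s⁻² is the base-SI form of the joule.

J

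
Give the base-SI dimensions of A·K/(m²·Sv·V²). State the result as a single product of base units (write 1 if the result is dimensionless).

kg⁻²·m⁻⁸·s⁸·A³·K

Sv = m²·s⁻².
So Sv⁻¹ = m⁻²·s².
V = kg·m²·s⁻³·A⁻¹.
So V⁻² = kg⁻²·m⁻⁴·s⁶·A².
Combining: m⁻²·Sv⁻¹·A·K·V⁻² = m⁻² · (m⁻²·s²) · A · K · (kg⁻²·m⁻⁴·s⁶·A²) = kg⁻²·m⁻⁸·s⁸·A³·K.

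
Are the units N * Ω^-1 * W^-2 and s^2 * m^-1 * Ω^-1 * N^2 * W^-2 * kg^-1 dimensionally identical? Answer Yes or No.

Left side:
  N = kg·m·s⁻².
  Ω = kg·m²·s⁻³·A⁻².
  So Ω⁻¹ = kg⁻¹·m⁻²·s³·A².
  W = kg·m²·s⁻³.
  So W⁻² = kg⁻²·m⁻⁴·s⁶.
  Combining: N·Ω⁻¹·W⁻² = (kg·m·s⁻²) · (kg⁻¹·m⁻²·s³·A²) · (kg⁻²·m⁻⁴·s⁶) = kg⁻²·m⁻⁵·s⁷·A².
Right side:
  Ω = V/A (resistance = voltage per current),
      = kg·m²·s⁻³·A⁻².
  So Ω⁻¹ = kg⁻¹·m⁻²·s³·A².
  N = kg·m/s² = kg·m·s⁻² (force = mass × acceleration).
  So N² = kg²·m²·s⁻⁴.
  W = J/s (power = energy per time),
      = kg·m²·s⁻³.
  So W⁻² = kg⁻²·m⁻⁴·s⁶.
  Combining: s²·m⁻¹·Ω⁻¹·N²·W⁻²·kg⁻¹ = s² · m⁻¹ · (kg⁻¹·m⁻²·s³·A²) · (kg²·m²·s⁻⁴) · (kg⁻²·m⁻⁴·s⁶) · kg⁻¹ = kg⁻²·m⁻⁵·s⁷·A².
Both reduce to kg⁻²·m⁻⁵·s⁷·A².

Yes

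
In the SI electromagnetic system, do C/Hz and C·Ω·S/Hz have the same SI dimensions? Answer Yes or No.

Left side:
  C = s·A.
  Hz = s⁻¹.
  So Hz⁻¹ = s.
  Combining: C·Hz⁻¹ = (s·A) · s = s²·A.
Right side:
  C = s·A.
  Ω = kg·m²·s⁻³·A⁻².
  S = kg⁻¹·m⁻²·s³·A².
  Hz = s⁻¹.
  So Hz⁻¹ = s.
  Combining: C·Ω·S·Hz⁻¹ = (s·A) · (kg·m²·s⁻³·A⁻²) · (kg⁻¹·m⁻²·s³·A²) · s = s²·A.
Both reduce to s²·A.

Yes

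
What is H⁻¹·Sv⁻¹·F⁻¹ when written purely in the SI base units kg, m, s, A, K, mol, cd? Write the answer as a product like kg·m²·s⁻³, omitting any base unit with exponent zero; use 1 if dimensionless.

H = Wb/A (inductance = flux per current),
    = kg·m²·s⁻²·A⁻².
So H⁻¹ = kg⁻¹·m⁻²·s²·A².
Sv = J/kg (equivalent dose = energy per mass),
    = m²·s⁻².
So Sv⁻¹ = m⁻²·s².
F = C/V (capacitance = charge per voltage),
    = A·s/(kg·m²·s⁻³·A⁻¹) (substituting C and V),
    = kg⁻¹·m⁻²·s⁴·A².
So F⁻¹ = kg·m²·s⁻⁴·A⁻².
Combining: H⁻¹·Sv⁻¹·F⁻¹ = (kg⁻¹·m⁻²·s²·A²) · (m⁻²·s²) · (kg·m²·s⁻⁴·A⁻²) = m⁻².

m⁻²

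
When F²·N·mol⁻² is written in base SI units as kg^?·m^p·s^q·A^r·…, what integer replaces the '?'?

-1

F = C/V (capacitance = charge per voltage),
    = A·s/(kg·m²·s⁻³·A⁻¹) (substituting C and V),
    = kg⁻¹·m⁻²·s⁴·A².
So F² = kg⁻²·m⁻⁴·s⁸·A⁴.
N = kg·m/s² = kg·m·s⁻² (force = mass × acceleration).
Combining: F²·N·mol⁻² = (kg⁻²·m⁻⁴·s⁸·A⁴) · (kg·m·s⁻²) · mol⁻² = kg⁻¹·m⁻³·s⁶·A⁴·mol⁻².
The exponent of kg is -1.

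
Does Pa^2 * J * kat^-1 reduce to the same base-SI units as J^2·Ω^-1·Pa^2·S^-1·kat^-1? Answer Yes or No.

No

Left side:
  Pa = kg·m⁻¹·s⁻².
  So Pa² = kg²·m⁻²·s⁻⁴.
  J = kg·m²·s⁻².
  kat = s⁻¹·mol.
  So kat⁻¹ = s·mol⁻¹.
  Combining: Pa²·J·kat⁻¹ = (kg²·m⁻²·s⁻⁴) · (kg·m²·s⁻²) · (s·mol⁻¹) = kg³·s⁻⁵·mol⁻¹.
Right side:
  J = N·m (work = force × distance),
      = kg·m²·s⁻².
  So J² = kg²·m⁴·s⁻⁴.
  Ω = V/A (resistance = voltage per current),
      = kg·m²·s⁻³·A⁻².
  So Ω⁻¹ = kg⁻¹·m⁻²·s³·A².
  Pa = N/m² (pressure = force per area),
      = kg·m⁻¹·s⁻².
  So Pa² = kg²·m⁻²·s⁻⁴.
  S = 1/Ω (conductance is reciprocal resistance),
      = kg⁻¹·m⁻²·s³·A².
  So S⁻¹ = kg·m²·s⁻³·A⁻².
  kat = mol/s = s⁻¹·mol (catalytic activity).
  So kat⁻¹ = s·mol⁻¹.
  Combining: J²·Ω⁻¹·Pa²·S⁻¹·kat⁻¹ = (kg²·m⁴·s⁻⁴) · (kg⁻¹·m⁻²·s³·A²) · (kg²·m⁻²·s⁻⁴) · (kg·m²·s⁻³·A⁻²) · (s·mol⁻¹) = kg⁴·m²·s⁻⁷·mol⁻¹.
Left is kg³·s⁻⁵·mol⁻¹; right is kg⁴·m²·s⁻⁷·mol⁻¹ — different.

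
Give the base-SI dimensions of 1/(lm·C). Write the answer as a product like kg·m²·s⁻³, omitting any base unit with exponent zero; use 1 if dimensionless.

lm = cd·sr = cd (luminous flux; sr is dimensionless).
So lm⁻¹ = cd⁻¹.
C = A·s = s·A (charge = current × time).
So C⁻¹ = s⁻¹·A⁻¹.
Combining: lm⁻¹·C⁻¹ = cd⁻¹ · (s⁻¹·A⁻¹) = s⁻¹·A⁻¹·cd⁻¹.

s⁻¹·A⁻¹·cd⁻¹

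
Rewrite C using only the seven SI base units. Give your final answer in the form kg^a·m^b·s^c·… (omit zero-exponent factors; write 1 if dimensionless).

C = s·A.

s·A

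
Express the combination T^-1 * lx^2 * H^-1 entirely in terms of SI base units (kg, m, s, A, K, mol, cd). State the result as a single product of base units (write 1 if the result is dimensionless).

T = kg·s⁻²·A⁻¹.
So T⁻¹ = kg⁻¹·s²·A.
lx = m⁻²·cd.
So lx² = m⁻⁴·cd².
H = kg·m²·s⁻²·A⁻².
So H⁻¹ = kg⁻¹·m⁻²·s²·A².
Combining: T⁻¹·lx²·H⁻¹ = (kg⁻¹·s²·A) · (m⁻⁴·cd²) · (kg⁻¹·m⁻²·s²·A²) = kg⁻²·m⁻⁶·s⁴·A³·cd².

kg⁻²·m⁻⁶·s⁴·A³·cd²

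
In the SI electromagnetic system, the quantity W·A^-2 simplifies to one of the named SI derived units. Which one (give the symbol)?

W = J/s (power = energy per time),
    = kg·m²·s⁻³.
Combining: W·A⁻² = (kg·m²·s⁻³) · A⁻² = kg·m²·s⁻³·A⁻².
kg·m²·s⁻³·A⁻² is the base-SI form of the ohm.

Ω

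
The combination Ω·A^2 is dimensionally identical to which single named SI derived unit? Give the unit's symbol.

W

Ω = kg·m²·s⁻³·A⁻².
Combining: Ω·A² = (kg·m²·s⁻³·A⁻²) · A² = kg·m²·s⁻³.
kg·m²·s⁻³ is the base-SI form of the watt.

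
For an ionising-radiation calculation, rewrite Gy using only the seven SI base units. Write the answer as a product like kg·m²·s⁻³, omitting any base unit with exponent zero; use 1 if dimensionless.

m²·s⁻²

Gy = J/kg (absorbed dose = energy per mass),
    = m²·s⁻².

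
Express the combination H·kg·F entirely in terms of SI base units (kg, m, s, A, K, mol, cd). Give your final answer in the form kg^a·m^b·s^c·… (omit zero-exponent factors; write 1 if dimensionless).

kg·s²

H = Wb/A (inductance = flux per current),
    = kg·m²·s⁻²·A⁻².
F = C/V (capacitance = charge per voltage),
    = A·s/(kg·m²·s⁻³·A⁻¹) (substituting C and V),
    = kg⁻¹·m⁻²·s⁴·A².
Combining: H·kg·F = (kg·m²·s⁻²·A⁻²) · kg · (kg⁻¹·m⁻²·s⁴·A²) = kg·s².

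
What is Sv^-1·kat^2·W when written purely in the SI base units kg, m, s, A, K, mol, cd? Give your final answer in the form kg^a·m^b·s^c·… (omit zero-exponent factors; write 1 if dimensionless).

Sv = J/kg (equivalent dose = energy per mass),
    = m²·s⁻².
So Sv⁻¹ = m⁻²·s².
kat = mol/s = s⁻¹·mol (catalytic activity).
So kat² = s⁻²·mol².
W = J/s (power = energy per time),
    = kg·m²·s⁻³.
Combining: Sv⁻¹·kat²·W = (m⁻²·s²) · (s⁻²·mol²) · (kg·m²·s⁻³) = kg·s⁻³·mol².

kg·s⁻³·mol²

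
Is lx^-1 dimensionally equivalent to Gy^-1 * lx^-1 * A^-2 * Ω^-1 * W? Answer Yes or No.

Left side:
  lx = lm/m² (illuminance = luminous flux per area),
      = m⁻²·cd.
  So lx⁻¹ = m²·cd⁻¹.
Right side:
  Gy = m²·s⁻².
  So Gy⁻¹ = m⁻²·s².
  lx = m⁻²·cd.
  So lx⁻¹ = m²·cd⁻¹.
  Ω = kg·m²·s⁻³·A⁻².
  So Ω⁻¹ = kg⁻¹·m⁻²·s³·A².
  W = kg·m²·s⁻³.
  Combining: Gy⁻¹·lx⁻¹·A⁻²·Ω⁻¹·W = (m⁻²·s²) · (m²·cd⁻¹) · A⁻² · (kg⁻¹·m⁻²·s³·A²) · (kg·m²·s⁻³) = s²·cd⁻¹.
Left is m²·cd⁻¹; right is s²·cd⁻¹ — different.

No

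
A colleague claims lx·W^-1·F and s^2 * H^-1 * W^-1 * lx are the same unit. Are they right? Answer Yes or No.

Yes

Left side:
  lx = m⁻²·cd.
  W = kg·m²·s⁻³.
  So W⁻¹ = kg⁻¹·m⁻²·s³.
  F = kg⁻¹·m⁻²·s⁴·A².
  Combining: lx·W⁻¹·F = (m⁻²·cd) · (kg⁻¹·m⁻²·s³) · (kg⁻¹·m⁻²·s⁴·A²) = kg⁻²·m⁻⁶·s⁷·A²·cd.
Right side:
  H = kg·m²·s⁻²·A⁻².
  So H⁻¹ = kg⁻¹·m⁻²·s²·A².
  W = kg·m²·s⁻³.
  So W⁻¹ = kg⁻¹·m⁻²·s³.
  lx = m⁻²·cd.
  Combining: s²·H⁻¹·W⁻¹·lx = s² · (kg⁻¹·m⁻²·s²·A²) · (kg⁻¹·m⁻²·s³) · (m⁻²·cd) = kg⁻²·m⁻⁶·s⁷·A²·cd.
Both reduce to kg⁻²·m⁻⁶·s⁷·A²·cd.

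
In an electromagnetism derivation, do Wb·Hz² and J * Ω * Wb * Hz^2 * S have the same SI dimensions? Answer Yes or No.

No

Left side:
  Wb = V·s (flux: a volt is a weber per second),
      = kg·m²·s⁻²·A⁻¹.
  Hz = 1/s = s⁻¹ (frequency is cycles per second).
  So Hz² = s⁻².
  Combining: Wb·Hz² = (kg·m²·s⁻²·A⁻¹) · s⁻² = kg·m²·s⁻⁴·A⁻¹.
Right side:
  J = kg·m²·s⁻².
  Ω = kg·m²·s⁻³·A⁻².
  Wb = kg·m²·s⁻²·A⁻¹.
  Hz = s⁻¹.
  So Hz² = s⁻².
  S = kg⁻¹·m⁻²·s³·A².
  Combining: J·Ω·Wb·Hz²·S = (kg·m²·s⁻²) · (kg·m²·s⁻³·A⁻²) · (kg·m²·s⁻²·A⁻¹) · s⁻² · (kg⁻¹·m⁻²·s³·A²) = kg²·m⁴·s⁻⁶·A⁻¹.
Left is kg·m²·s⁻⁴·A⁻¹; right is kg²·m⁴·s⁻⁶·A⁻¹ — different.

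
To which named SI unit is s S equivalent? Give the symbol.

S = kg⁻¹·m⁻²·s³·A².
Combining: s·S = s · (kg⁻¹·m⁻²·s³·A²) = kg⁻¹·m⁻²·s⁴·A².
kg⁻¹·m⁻²·s⁴·A² is the base-SI form of the farad.

F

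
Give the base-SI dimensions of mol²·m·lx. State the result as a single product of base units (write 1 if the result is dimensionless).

m⁻¹·mol²·cd

lx = m⁻²·cd.
Combining: mol²·m·lx = mol² · m · (m⁻²·cd) = m⁻¹·mol²·cd.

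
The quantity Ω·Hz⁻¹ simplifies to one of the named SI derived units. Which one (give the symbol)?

Ω = V/A (resistance = voltage per current),
    = kg·m²·s⁻³·A⁻².
Hz = 1/s = s⁻¹ (frequency is cycles per second).
So Hz⁻¹ = s.
Combining: Ω·Hz⁻¹ = (kg·m²·s⁻³·A⁻²) · s = kg·m²·s⁻²·A⁻².
kg·m²·s⁻²·A⁻² is the base-SI form of the henry.

H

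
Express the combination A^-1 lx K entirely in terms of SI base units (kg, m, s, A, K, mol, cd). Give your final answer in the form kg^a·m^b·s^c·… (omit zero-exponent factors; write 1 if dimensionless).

m⁻²·A⁻¹·K·cd

lx = lm/m² (illuminance = luminous flux per area),
    = m⁻²·cd.
Combining: A⁻¹·lx·K = A⁻¹ · (m⁻²·cd) · K = m⁻²·A⁻¹·K·cd.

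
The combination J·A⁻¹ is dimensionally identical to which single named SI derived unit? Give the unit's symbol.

J = kg·m²·s⁻².
Combining: J·A⁻¹ = (kg·m²·s⁻²) · A⁻¹ = kg·m²·s⁻²·A⁻¹.
kg·m²·s⁻²·A⁻¹ is the base-SI form of the weber.

Wb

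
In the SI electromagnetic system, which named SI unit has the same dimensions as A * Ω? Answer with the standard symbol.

V

Ω = V/A (resistance = voltage per current),
    = kg·m²·s⁻³·A⁻².
Combining: A·Ω = A · (kg·m²·s⁻³·A⁻²) = kg·m²·s⁻³·A⁻¹.
kg·m²·s⁻³·A⁻¹ is the base-SI form of the volt.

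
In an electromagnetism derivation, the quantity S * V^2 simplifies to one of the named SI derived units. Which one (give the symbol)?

W

S = 1/Ω (conductance is reciprocal resistance),
    = kg⁻¹·m⁻²·s³·A².
V = W/A (potential = power per current),
    = kg·m²·s⁻³·A⁻¹.
So V² = kg²·m⁴·s⁻⁶·A⁻².
Combining: S·V² = (kg⁻¹·m⁻²·s³·A²) · (kg²·m⁴·s⁻⁶·A⁻²) = kg·m²·s⁻³.
kg·m²·s⁻³ is the base-SI form of the watt.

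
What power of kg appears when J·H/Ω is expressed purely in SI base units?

J = kg·m²·s⁻².
Ω = kg·m²·s⁻³·A⁻².
So Ω⁻¹ = kg⁻¹·m⁻²·s³·A².
H = kg·m²·s⁻²·A⁻².
Combining: J·Ω⁻¹·H = (kg·m²·s⁻²) · (kg⁻¹·m⁻²·s³·A²) · (kg·m²·s⁻²·A⁻²) = kg·m²·s⁻¹.
The exponent of kg is 1.

1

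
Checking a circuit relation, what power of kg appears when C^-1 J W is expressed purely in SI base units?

C = s·A.
So C⁻¹ = s⁻¹·A⁻¹.
J = kg·m²·s⁻².
W = kg·m²·s⁻³.
Combining: C⁻¹·J·W = (s⁻¹·A⁻¹) · (kg·m²·s⁻²) · (kg·m²·s⁻³) = kg²·m⁴·s⁻⁶·A⁻¹.
The exponent of kg is 2.

2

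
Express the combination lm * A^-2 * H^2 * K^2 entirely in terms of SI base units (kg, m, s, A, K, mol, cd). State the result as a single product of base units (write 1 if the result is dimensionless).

kg²·m⁴·s⁻⁴·A⁻⁶·K²·cd

lm = cd.
H = kg·m²·s⁻²·A⁻².
So H² = kg²·m⁴·s⁻⁴·A⁻⁴.
Combining: lm·A⁻²·H²·K² = cd · A⁻² · (kg²·m⁴·s⁻⁴·A⁻⁴) · K² = kg²·m⁴·s⁻⁴·A⁻⁶·K²·cd.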